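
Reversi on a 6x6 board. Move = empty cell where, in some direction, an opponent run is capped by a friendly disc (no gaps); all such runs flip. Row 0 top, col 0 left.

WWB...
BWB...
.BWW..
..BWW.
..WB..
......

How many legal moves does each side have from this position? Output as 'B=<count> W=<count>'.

-- B to move --
(1,3): flips 2 -> legal
(1,4): flips 1 -> legal
(2,0): flips 1 -> legal
(2,4): flips 2 -> legal
(2,5): flips 1 -> legal
(3,1): no bracket -> illegal
(3,5): flips 2 -> legal
(4,1): flips 1 -> legal
(4,4): no bracket -> illegal
(4,5): flips 2 -> legal
(5,1): no bracket -> illegal
(5,2): flips 1 -> legal
(5,3): no bracket -> illegal
B mobility = 9
-- W to move --
(0,3): flips 1 -> legal
(1,3): flips 1 -> legal
(2,0): flips 2 -> legal
(3,0): no bracket -> illegal
(3,1): flips 2 -> legal
(4,1): flips 1 -> legal
(4,4): flips 1 -> legal
(5,2): flips 1 -> legal
(5,3): flips 1 -> legal
(5,4): no bracket -> illegal
W mobility = 8

Answer: B=9 W=8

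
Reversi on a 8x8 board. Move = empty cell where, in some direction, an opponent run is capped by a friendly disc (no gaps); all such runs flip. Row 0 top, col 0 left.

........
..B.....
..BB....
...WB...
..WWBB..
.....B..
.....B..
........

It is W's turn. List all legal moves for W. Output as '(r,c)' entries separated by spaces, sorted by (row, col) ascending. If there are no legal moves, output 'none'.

Answer: (1,1) (1,3) (2,5) (3,5) (4,6) (6,6)

Derivation:
(0,1): no bracket -> illegal
(0,2): no bracket -> illegal
(0,3): no bracket -> illegal
(1,1): flips 1 -> legal
(1,3): flips 1 -> legal
(1,4): no bracket -> illegal
(2,1): no bracket -> illegal
(2,4): no bracket -> illegal
(2,5): flips 1 -> legal
(3,1): no bracket -> illegal
(3,2): no bracket -> illegal
(3,5): flips 1 -> legal
(3,6): no bracket -> illegal
(4,6): flips 2 -> legal
(5,3): no bracket -> illegal
(5,4): no bracket -> illegal
(5,6): no bracket -> illegal
(6,4): no bracket -> illegal
(6,6): flips 2 -> legal
(7,4): no bracket -> illegal
(7,5): no bracket -> illegal
(7,6): no bracket -> illegal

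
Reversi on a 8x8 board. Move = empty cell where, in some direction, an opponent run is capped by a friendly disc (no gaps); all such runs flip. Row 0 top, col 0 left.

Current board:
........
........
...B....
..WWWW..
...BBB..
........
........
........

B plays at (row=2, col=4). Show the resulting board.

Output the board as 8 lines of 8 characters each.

Place B at (2,4); scan 8 dirs for brackets.
Dir NW: first cell '.' (not opp) -> no flip
Dir N: first cell '.' (not opp) -> no flip
Dir NE: first cell '.' (not opp) -> no flip
Dir W: first cell 'B' (not opp) -> no flip
Dir E: first cell '.' (not opp) -> no flip
Dir SW: opp run (3,3), next='.' -> no flip
Dir S: opp run (3,4) capped by B -> flip
Dir SE: opp run (3,5), next='.' -> no flip
All flips: (3,4)

Answer: ........
........
...BB...
..WWBW..
...BBB..
........
........
........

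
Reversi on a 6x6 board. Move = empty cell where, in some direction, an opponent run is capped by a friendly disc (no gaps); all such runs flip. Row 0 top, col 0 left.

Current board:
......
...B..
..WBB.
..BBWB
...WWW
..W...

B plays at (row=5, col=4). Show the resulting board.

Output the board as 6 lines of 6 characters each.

Place B at (5,4); scan 8 dirs for brackets.
Dir NW: opp run (4,3) capped by B -> flip
Dir N: opp run (4,4) (3,4) capped by B -> flip
Dir NE: opp run (4,5), next=edge -> no flip
Dir W: first cell '.' (not opp) -> no flip
Dir E: first cell '.' (not opp) -> no flip
Dir SW: edge -> no flip
Dir S: edge -> no flip
Dir SE: edge -> no flip
All flips: (3,4) (4,3) (4,4)

Answer: ......
...B..
..WBB.
..BBBB
...BBW
..W.B.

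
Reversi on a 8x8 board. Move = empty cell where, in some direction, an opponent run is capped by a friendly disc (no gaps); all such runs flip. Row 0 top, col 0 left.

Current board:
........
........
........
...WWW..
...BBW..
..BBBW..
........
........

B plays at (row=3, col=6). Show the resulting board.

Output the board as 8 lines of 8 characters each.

Answer: ........
........
........
...WWWB.
...BBB..
..BBBW..
........
........

Derivation:
Place B at (3,6); scan 8 dirs for brackets.
Dir NW: first cell '.' (not opp) -> no flip
Dir N: first cell '.' (not opp) -> no flip
Dir NE: first cell '.' (not opp) -> no flip
Dir W: opp run (3,5) (3,4) (3,3), next='.' -> no flip
Dir E: first cell '.' (not opp) -> no flip
Dir SW: opp run (4,5) capped by B -> flip
Dir S: first cell '.' (not opp) -> no flip
Dir SE: first cell '.' (not opp) -> no flip
All flips: (4,5)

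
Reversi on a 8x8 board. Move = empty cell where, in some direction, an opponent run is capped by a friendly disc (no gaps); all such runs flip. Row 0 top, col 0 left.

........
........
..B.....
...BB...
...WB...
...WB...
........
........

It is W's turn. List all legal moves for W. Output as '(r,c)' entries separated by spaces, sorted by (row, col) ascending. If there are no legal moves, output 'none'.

(1,1): no bracket -> illegal
(1,2): no bracket -> illegal
(1,3): no bracket -> illegal
(2,1): no bracket -> illegal
(2,3): flips 1 -> legal
(2,4): no bracket -> illegal
(2,5): flips 1 -> legal
(3,1): no bracket -> illegal
(3,2): no bracket -> illegal
(3,5): flips 1 -> legal
(4,2): no bracket -> illegal
(4,5): flips 1 -> legal
(5,5): flips 1 -> legal
(6,3): no bracket -> illegal
(6,4): no bracket -> illegal
(6,5): flips 1 -> legal

Answer: (2,3) (2,5) (3,5) (4,5) (5,5) (6,5)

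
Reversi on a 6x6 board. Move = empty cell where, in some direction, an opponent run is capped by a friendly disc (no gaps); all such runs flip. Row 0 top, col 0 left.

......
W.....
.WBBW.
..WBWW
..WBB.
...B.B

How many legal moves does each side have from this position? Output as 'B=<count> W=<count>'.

Answer: B=9 W=5

Derivation:
-- B to move --
(0,0): no bracket -> illegal
(0,1): no bracket -> illegal
(1,1): no bracket -> illegal
(1,2): no bracket -> illegal
(1,3): no bracket -> illegal
(1,4): flips 2 -> legal
(1,5): flips 1 -> legal
(2,0): flips 1 -> legal
(2,5): flips 2 -> legal
(3,0): no bracket -> illegal
(3,1): flips 2 -> legal
(4,1): flips 2 -> legal
(4,5): flips 1 -> legal
(5,1): flips 1 -> legal
(5,2): flips 2 -> legal
B mobility = 9
-- W to move --
(1,1): no bracket -> illegal
(1,2): flips 2 -> legal
(1,3): no bracket -> illegal
(1,4): flips 1 -> legal
(3,1): no bracket -> illegal
(4,5): flips 2 -> legal
(5,2): flips 1 -> legal
(5,4): flips 2 -> legal
W mobility = 5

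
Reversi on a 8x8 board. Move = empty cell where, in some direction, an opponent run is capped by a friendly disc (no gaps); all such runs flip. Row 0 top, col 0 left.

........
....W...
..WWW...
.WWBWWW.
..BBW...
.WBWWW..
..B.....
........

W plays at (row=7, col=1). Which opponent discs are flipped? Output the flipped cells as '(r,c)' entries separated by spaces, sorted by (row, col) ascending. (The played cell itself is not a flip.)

Answer: (6,2)

Derivation:
Dir NW: first cell '.' (not opp) -> no flip
Dir N: first cell '.' (not opp) -> no flip
Dir NE: opp run (6,2) capped by W -> flip
Dir W: first cell '.' (not opp) -> no flip
Dir E: first cell '.' (not opp) -> no flip
Dir SW: edge -> no flip
Dir S: edge -> no flip
Dir SE: edge -> no flip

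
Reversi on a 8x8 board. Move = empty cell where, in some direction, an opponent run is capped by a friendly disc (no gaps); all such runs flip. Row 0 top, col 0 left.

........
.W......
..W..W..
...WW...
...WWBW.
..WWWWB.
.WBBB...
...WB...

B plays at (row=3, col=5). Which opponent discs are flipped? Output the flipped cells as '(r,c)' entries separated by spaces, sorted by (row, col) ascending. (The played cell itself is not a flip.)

Dir NW: first cell '.' (not opp) -> no flip
Dir N: opp run (2,5), next='.' -> no flip
Dir NE: first cell '.' (not opp) -> no flip
Dir W: opp run (3,4) (3,3), next='.' -> no flip
Dir E: first cell '.' (not opp) -> no flip
Dir SW: opp run (4,4) (5,3) capped by B -> flip
Dir S: first cell 'B' (not opp) -> no flip
Dir SE: opp run (4,6), next='.' -> no flip

Answer: (4,4) (5,3)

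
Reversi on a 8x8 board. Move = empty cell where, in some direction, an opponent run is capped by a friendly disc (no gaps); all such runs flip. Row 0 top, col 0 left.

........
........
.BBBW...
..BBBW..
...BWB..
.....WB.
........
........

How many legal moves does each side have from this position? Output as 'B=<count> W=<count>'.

-- B to move --
(1,3): no bracket -> illegal
(1,4): flips 1 -> legal
(1,5): flips 1 -> legal
(2,5): flips 2 -> legal
(2,6): no bracket -> illegal
(3,6): flips 1 -> legal
(4,6): no bracket -> illegal
(5,3): no bracket -> illegal
(5,4): flips 2 -> legal
(6,4): no bracket -> illegal
(6,5): flips 1 -> legal
(6,6): flips 2 -> legal
B mobility = 7
-- W to move --
(1,0): no bracket -> illegal
(1,1): flips 2 -> legal
(1,2): no bracket -> illegal
(1,3): no bracket -> illegal
(1,4): no bracket -> illegal
(2,0): flips 3 -> legal
(2,5): no bracket -> illegal
(3,0): no bracket -> illegal
(3,1): flips 3 -> legal
(3,6): no bracket -> illegal
(4,1): no bracket -> illegal
(4,2): flips 2 -> legal
(4,6): flips 1 -> legal
(4,7): no bracket -> illegal
(5,2): no bracket -> illegal
(5,3): no bracket -> illegal
(5,4): no bracket -> illegal
(5,7): flips 1 -> legal
(6,5): no bracket -> illegal
(6,6): no bracket -> illegal
(6,7): no bracket -> illegal
W mobility = 6

Answer: B=7 W=6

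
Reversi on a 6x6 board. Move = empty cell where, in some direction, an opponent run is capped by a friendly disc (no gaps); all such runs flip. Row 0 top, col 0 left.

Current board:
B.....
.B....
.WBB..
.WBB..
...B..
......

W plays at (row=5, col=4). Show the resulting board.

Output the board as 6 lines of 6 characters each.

Place W at (5,4); scan 8 dirs for brackets.
Dir NW: opp run (4,3) (3,2) capped by W -> flip
Dir N: first cell '.' (not opp) -> no flip
Dir NE: first cell '.' (not opp) -> no flip
Dir W: first cell '.' (not opp) -> no flip
Dir E: first cell '.' (not opp) -> no flip
Dir SW: edge -> no flip
Dir S: edge -> no flip
Dir SE: edge -> no flip
All flips: (3,2) (4,3)

Answer: B.....
.B....
.WBB..
.WWB..
...W..
....W.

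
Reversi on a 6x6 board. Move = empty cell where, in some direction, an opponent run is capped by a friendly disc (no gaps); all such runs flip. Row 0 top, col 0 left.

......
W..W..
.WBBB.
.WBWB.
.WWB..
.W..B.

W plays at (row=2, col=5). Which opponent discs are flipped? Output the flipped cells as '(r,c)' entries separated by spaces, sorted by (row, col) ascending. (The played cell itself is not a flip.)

Dir NW: first cell '.' (not opp) -> no flip
Dir N: first cell '.' (not opp) -> no flip
Dir NE: edge -> no flip
Dir W: opp run (2,4) (2,3) (2,2) capped by W -> flip
Dir E: edge -> no flip
Dir SW: opp run (3,4) (4,3), next='.' -> no flip
Dir S: first cell '.' (not opp) -> no flip
Dir SE: edge -> no flip

Answer: (2,2) (2,3) (2,4)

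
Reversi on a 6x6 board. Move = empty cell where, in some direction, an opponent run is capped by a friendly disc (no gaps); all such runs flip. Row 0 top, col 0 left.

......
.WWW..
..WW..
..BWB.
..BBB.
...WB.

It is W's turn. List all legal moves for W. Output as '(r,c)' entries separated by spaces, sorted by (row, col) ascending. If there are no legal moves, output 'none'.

Answer: (3,1) (3,5) (4,1) (4,5) (5,1) (5,2) (5,5)

Derivation:
(2,1): no bracket -> illegal
(2,4): no bracket -> illegal
(2,5): no bracket -> illegal
(3,1): flips 2 -> legal
(3,5): flips 2 -> legal
(4,1): flips 1 -> legal
(4,5): flips 1 -> legal
(5,1): flips 1 -> legal
(5,2): flips 2 -> legal
(5,5): flips 2 -> legal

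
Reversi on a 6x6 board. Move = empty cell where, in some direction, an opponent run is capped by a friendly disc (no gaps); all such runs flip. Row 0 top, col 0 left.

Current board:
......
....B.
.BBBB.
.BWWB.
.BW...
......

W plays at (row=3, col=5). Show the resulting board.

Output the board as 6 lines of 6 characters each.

Place W at (3,5); scan 8 dirs for brackets.
Dir NW: opp run (2,4), next='.' -> no flip
Dir N: first cell '.' (not opp) -> no flip
Dir NE: edge -> no flip
Dir W: opp run (3,4) capped by W -> flip
Dir E: edge -> no flip
Dir SW: first cell '.' (not opp) -> no flip
Dir S: first cell '.' (not opp) -> no flip
Dir SE: edge -> no flip
All flips: (3,4)

Answer: ......
....B.
.BBBB.
.BWWWW
.BW...
......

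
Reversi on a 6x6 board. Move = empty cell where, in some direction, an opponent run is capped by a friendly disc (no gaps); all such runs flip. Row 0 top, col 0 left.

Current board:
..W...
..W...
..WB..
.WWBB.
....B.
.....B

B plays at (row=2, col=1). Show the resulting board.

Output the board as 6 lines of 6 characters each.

Place B at (2,1); scan 8 dirs for brackets.
Dir NW: first cell '.' (not opp) -> no flip
Dir N: first cell '.' (not opp) -> no flip
Dir NE: opp run (1,2), next='.' -> no flip
Dir W: first cell '.' (not opp) -> no flip
Dir E: opp run (2,2) capped by B -> flip
Dir SW: first cell '.' (not opp) -> no flip
Dir S: opp run (3,1), next='.' -> no flip
Dir SE: opp run (3,2), next='.' -> no flip
All flips: (2,2)

Answer: ..W...
..W...
.BBB..
.WWBB.
....B.
.....B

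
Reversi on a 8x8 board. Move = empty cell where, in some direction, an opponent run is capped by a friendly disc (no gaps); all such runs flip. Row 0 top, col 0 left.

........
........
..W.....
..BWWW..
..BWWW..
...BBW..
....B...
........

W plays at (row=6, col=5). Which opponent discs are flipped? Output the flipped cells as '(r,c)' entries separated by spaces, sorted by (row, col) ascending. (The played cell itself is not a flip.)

Dir NW: opp run (5,4) capped by W -> flip
Dir N: first cell 'W' (not opp) -> no flip
Dir NE: first cell '.' (not opp) -> no flip
Dir W: opp run (6,4), next='.' -> no flip
Dir E: first cell '.' (not opp) -> no flip
Dir SW: first cell '.' (not opp) -> no flip
Dir S: first cell '.' (not opp) -> no flip
Dir SE: first cell '.' (not opp) -> no flip

Answer: (5,4)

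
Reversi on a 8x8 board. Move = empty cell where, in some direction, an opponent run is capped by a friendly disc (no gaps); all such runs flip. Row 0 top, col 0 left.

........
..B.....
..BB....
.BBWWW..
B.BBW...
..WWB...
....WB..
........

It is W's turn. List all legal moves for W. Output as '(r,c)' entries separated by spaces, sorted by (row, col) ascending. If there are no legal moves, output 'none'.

(0,1): flips 2 -> legal
(0,2): flips 4 -> legal
(0,3): no bracket -> illegal
(1,1): flips 1 -> legal
(1,3): flips 1 -> legal
(1,4): no bracket -> illegal
(2,0): flips 2 -> legal
(2,1): no bracket -> illegal
(2,4): no bracket -> illegal
(3,0): flips 2 -> legal
(4,1): flips 2 -> legal
(4,5): no bracket -> illegal
(5,0): no bracket -> illegal
(5,1): flips 1 -> legal
(5,5): flips 1 -> legal
(5,6): no bracket -> illegal
(6,3): no bracket -> illegal
(6,6): flips 1 -> legal
(7,4): no bracket -> illegal
(7,5): no bracket -> illegal
(7,6): no bracket -> illegal

Answer: (0,1) (0,2) (1,1) (1,3) (2,0) (3,0) (4,1) (5,1) (5,5) (6,6)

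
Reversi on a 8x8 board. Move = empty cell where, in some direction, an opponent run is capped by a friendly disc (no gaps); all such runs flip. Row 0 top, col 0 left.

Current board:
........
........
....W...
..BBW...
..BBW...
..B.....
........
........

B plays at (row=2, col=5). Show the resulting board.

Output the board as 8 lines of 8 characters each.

Answer: ........
........
....WB..
..BBB...
..BBW...
..B.....
........
........

Derivation:
Place B at (2,5); scan 8 dirs for brackets.
Dir NW: first cell '.' (not opp) -> no flip
Dir N: first cell '.' (not opp) -> no flip
Dir NE: first cell '.' (not opp) -> no flip
Dir W: opp run (2,4), next='.' -> no flip
Dir E: first cell '.' (not opp) -> no flip
Dir SW: opp run (3,4) capped by B -> flip
Dir S: first cell '.' (not opp) -> no flip
Dir SE: first cell '.' (not opp) -> no flip
All flips: (3,4)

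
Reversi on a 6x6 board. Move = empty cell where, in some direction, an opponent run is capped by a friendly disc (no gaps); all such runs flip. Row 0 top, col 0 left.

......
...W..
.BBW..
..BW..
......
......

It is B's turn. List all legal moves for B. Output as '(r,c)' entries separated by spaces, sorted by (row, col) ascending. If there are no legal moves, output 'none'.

Answer: (0,4) (1,4) (2,4) (3,4) (4,4)

Derivation:
(0,2): no bracket -> illegal
(0,3): no bracket -> illegal
(0,4): flips 1 -> legal
(1,2): no bracket -> illegal
(1,4): flips 1 -> legal
(2,4): flips 1 -> legal
(3,4): flips 1 -> legal
(4,2): no bracket -> illegal
(4,3): no bracket -> illegal
(4,4): flips 1 -> legal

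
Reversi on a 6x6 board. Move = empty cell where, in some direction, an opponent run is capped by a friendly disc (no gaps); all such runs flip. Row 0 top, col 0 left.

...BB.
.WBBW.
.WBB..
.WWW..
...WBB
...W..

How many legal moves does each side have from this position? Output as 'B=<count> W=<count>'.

Answer: B=11 W=4

Derivation:
-- B to move --
(0,0): flips 1 -> legal
(0,1): no bracket -> illegal
(0,2): no bracket -> illegal
(0,5): flips 1 -> legal
(1,0): flips 1 -> legal
(1,5): flips 1 -> legal
(2,0): flips 1 -> legal
(2,4): flips 1 -> legal
(2,5): flips 1 -> legal
(3,0): flips 1 -> legal
(3,4): no bracket -> illegal
(4,0): flips 1 -> legal
(4,1): flips 1 -> legal
(4,2): flips 2 -> legal
(5,2): no bracket -> illegal
(5,4): no bracket -> illegal
B mobility = 11
-- W to move --
(0,1): no bracket -> illegal
(0,2): flips 2 -> legal
(0,5): no bracket -> illegal
(1,5): no bracket -> illegal
(2,4): flips 2 -> legal
(3,4): no bracket -> illegal
(3,5): flips 1 -> legal
(5,4): no bracket -> illegal
(5,5): flips 1 -> legal
W mobility = 4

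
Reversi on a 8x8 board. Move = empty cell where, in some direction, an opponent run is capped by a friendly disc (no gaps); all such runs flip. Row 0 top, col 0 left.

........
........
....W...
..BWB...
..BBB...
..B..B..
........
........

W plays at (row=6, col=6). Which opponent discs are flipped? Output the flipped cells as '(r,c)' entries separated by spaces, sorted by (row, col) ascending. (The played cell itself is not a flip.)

Dir NW: opp run (5,5) (4,4) capped by W -> flip
Dir N: first cell '.' (not opp) -> no flip
Dir NE: first cell '.' (not opp) -> no flip
Dir W: first cell '.' (not opp) -> no flip
Dir E: first cell '.' (not opp) -> no flip
Dir SW: first cell '.' (not opp) -> no flip
Dir S: first cell '.' (not opp) -> no flip
Dir SE: first cell '.' (not opp) -> no flip

Answer: (4,4) (5,5)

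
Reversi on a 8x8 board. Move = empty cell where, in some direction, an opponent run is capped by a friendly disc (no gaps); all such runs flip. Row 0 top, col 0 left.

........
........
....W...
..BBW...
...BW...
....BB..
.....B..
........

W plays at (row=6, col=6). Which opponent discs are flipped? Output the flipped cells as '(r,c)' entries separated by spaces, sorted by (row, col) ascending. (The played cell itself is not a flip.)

Answer: (5,5)

Derivation:
Dir NW: opp run (5,5) capped by W -> flip
Dir N: first cell '.' (not opp) -> no flip
Dir NE: first cell '.' (not opp) -> no flip
Dir W: opp run (6,5), next='.' -> no flip
Dir E: first cell '.' (not opp) -> no flip
Dir SW: first cell '.' (not opp) -> no flip
Dir S: first cell '.' (not opp) -> no flip
Dir SE: first cell '.' (not opp) -> no flip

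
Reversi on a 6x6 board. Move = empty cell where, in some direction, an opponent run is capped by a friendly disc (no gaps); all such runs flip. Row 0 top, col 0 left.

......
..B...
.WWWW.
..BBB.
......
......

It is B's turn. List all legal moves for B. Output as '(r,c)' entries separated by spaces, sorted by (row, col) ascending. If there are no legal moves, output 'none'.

Answer: (1,0) (1,1) (1,3) (1,4) (1,5) (3,0)

Derivation:
(1,0): flips 1 -> legal
(1,1): flips 1 -> legal
(1,3): flips 1 -> legal
(1,4): flips 2 -> legal
(1,5): flips 1 -> legal
(2,0): no bracket -> illegal
(2,5): no bracket -> illegal
(3,0): flips 1 -> legal
(3,1): no bracket -> illegal
(3,5): no bracket -> illegal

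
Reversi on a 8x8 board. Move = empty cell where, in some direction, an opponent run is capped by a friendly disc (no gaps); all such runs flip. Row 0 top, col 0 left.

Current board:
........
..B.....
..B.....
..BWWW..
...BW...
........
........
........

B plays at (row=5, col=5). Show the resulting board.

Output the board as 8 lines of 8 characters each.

Place B at (5,5); scan 8 dirs for brackets.
Dir NW: opp run (4,4) (3,3) capped by B -> flip
Dir N: first cell '.' (not opp) -> no flip
Dir NE: first cell '.' (not opp) -> no flip
Dir W: first cell '.' (not opp) -> no flip
Dir E: first cell '.' (not opp) -> no flip
Dir SW: first cell '.' (not opp) -> no flip
Dir S: first cell '.' (not opp) -> no flip
Dir SE: first cell '.' (not opp) -> no flip
All flips: (3,3) (4,4)

Answer: ........
..B.....
..B.....
..BBWW..
...BB...
.....B..
........
........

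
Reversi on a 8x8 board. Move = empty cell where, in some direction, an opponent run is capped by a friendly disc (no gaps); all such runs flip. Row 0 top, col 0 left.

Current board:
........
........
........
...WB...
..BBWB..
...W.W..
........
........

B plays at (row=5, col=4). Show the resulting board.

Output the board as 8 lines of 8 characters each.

Place B at (5,4); scan 8 dirs for brackets.
Dir NW: first cell 'B' (not opp) -> no flip
Dir N: opp run (4,4) capped by B -> flip
Dir NE: first cell 'B' (not opp) -> no flip
Dir W: opp run (5,3), next='.' -> no flip
Dir E: opp run (5,5), next='.' -> no flip
Dir SW: first cell '.' (not opp) -> no flip
Dir S: first cell '.' (not opp) -> no flip
Dir SE: first cell '.' (not opp) -> no flip
All flips: (4,4)

Answer: ........
........
........
...WB...
..BBBB..
...WBW..
........
........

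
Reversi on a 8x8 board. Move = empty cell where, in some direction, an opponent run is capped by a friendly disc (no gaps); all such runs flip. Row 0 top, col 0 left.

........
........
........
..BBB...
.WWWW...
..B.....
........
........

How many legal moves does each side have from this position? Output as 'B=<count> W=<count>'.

-- B to move --
(3,0): flips 1 -> legal
(3,1): no bracket -> illegal
(3,5): no bracket -> illegal
(4,0): no bracket -> illegal
(4,5): no bracket -> illegal
(5,0): flips 1 -> legal
(5,1): flips 1 -> legal
(5,3): flips 1 -> legal
(5,4): flips 2 -> legal
(5,5): flips 1 -> legal
B mobility = 6
-- W to move --
(2,1): flips 1 -> legal
(2,2): flips 2 -> legal
(2,3): flips 2 -> legal
(2,4): flips 2 -> legal
(2,5): flips 1 -> legal
(3,1): no bracket -> illegal
(3,5): no bracket -> illegal
(4,5): no bracket -> illegal
(5,1): no bracket -> illegal
(5,3): no bracket -> illegal
(6,1): flips 1 -> legal
(6,2): flips 1 -> legal
(6,3): flips 1 -> legal
W mobility = 8

Answer: B=6 W=8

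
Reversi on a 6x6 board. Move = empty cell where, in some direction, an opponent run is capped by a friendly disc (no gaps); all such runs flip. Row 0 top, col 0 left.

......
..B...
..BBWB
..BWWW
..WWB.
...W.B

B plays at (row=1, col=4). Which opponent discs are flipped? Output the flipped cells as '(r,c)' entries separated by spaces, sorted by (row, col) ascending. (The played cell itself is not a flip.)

Answer: (2,4) (3,4)

Derivation:
Dir NW: first cell '.' (not opp) -> no flip
Dir N: first cell '.' (not opp) -> no flip
Dir NE: first cell '.' (not opp) -> no flip
Dir W: first cell '.' (not opp) -> no flip
Dir E: first cell '.' (not opp) -> no flip
Dir SW: first cell 'B' (not opp) -> no flip
Dir S: opp run (2,4) (3,4) capped by B -> flip
Dir SE: first cell 'B' (not opp) -> no flip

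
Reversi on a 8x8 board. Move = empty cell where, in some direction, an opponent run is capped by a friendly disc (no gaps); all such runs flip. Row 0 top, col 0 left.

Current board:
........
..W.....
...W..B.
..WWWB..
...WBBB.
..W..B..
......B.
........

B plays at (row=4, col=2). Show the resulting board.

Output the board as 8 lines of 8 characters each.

Place B at (4,2); scan 8 dirs for brackets.
Dir NW: first cell '.' (not opp) -> no flip
Dir N: opp run (3,2), next='.' -> no flip
Dir NE: opp run (3,3), next='.' -> no flip
Dir W: first cell '.' (not opp) -> no flip
Dir E: opp run (4,3) capped by B -> flip
Dir SW: first cell '.' (not opp) -> no flip
Dir S: opp run (5,2), next='.' -> no flip
Dir SE: first cell '.' (not opp) -> no flip
All flips: (4,3)

Answer: ........
..W.....
...W..B.
..WWWB..
..BBBBB.
..W..B..
......B.
........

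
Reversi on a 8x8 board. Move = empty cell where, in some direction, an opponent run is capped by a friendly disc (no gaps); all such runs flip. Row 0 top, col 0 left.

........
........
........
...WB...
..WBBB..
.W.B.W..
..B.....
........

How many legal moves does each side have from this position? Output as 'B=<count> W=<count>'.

Answer: B=8 W=5

Derivation:
-- B to move --
(2,2): flips 1 -> legal
(2,3): flips 1 -> legal
(2,4): no bracket -> illegal
(3,1): flips 1 -> legal
(3,2): flips 1 -> legal
(4,0): flips 1 -> legal
(4,1): flips 1 -> legal
(4,6): no bracket -> illegal
(5,0): no bracket -> illegal
(5,2): no bracket -> illegal
(5,4): no bracket -> illegal
(5,6): no bracket -> illegal
(6,0): no bracket -> illegal
(6,1): no bracket -> illegal
(6,4): no bracket -> illegal
(6,5): flips 1 -> legal
(6,6): flips 1 -> legal
B mobility = 8
-- W to move --
(2,3): no bracket -> illegal
(2,4): no bracket -> illegal
(2,5): no bracket -> illegal
(3,2): no bracket -> illegal
(3,5): flips 2 -> legal
(3,6): no bracket -> illegal
(4,6): flips 3 -> legal
(5,2): no bracket -> illegal
(5,4): no bracket -> illegal
(5,6): no bracket -> illegal
(6,1): no bracket -> illegal
(6,3): flips 2 -> legal
(6,4): flips 1 -> legal
(7,1): no bracket -> illegal
(7,2): no bracket -> illegal
(7,3): flips 1 -> legal
W mobility = 5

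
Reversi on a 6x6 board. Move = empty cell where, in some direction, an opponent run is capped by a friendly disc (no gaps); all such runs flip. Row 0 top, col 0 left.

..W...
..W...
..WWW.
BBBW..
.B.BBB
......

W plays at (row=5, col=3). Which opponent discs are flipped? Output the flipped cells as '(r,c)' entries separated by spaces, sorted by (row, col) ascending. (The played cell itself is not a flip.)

Answer: (4,3)

Derivation:
Dir NW: first cell '.' (not opp) -> no flip
Dir N: opp run (4,3) capped by W -> flip
Dir NE: opp run (4,4), next='.' -> no flip
Dir W: first cell '.' (not opp) -> no flip
Dir E: first cell '.' (not opp) -> no flip
Dir SW: edge -> no flip
Dir S: edge -> no flip
Dir SE: edge -> no flip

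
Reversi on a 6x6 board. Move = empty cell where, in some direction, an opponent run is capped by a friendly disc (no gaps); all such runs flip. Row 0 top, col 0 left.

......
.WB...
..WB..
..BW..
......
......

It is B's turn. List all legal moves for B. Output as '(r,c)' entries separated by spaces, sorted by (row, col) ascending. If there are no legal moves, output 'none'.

Answer: (1,0) (2,1) (3,4) (4,3)

Derivation:
(0,0): no bracket -> illegal
(0,1): no bracket -> illegal
(0,2): no bracket -> illegal
(1,0): flips 1 -> legal
(1,3): no bracket -> illegal
(2,0): no bracket -> illegal
(2,1): flips 1 -> legal
(2,4): no bracket -> illegal
(3,1): no bracket -> illegal
(3,4): flips 1 -> legal
(4,2): no bracket -> illegal
(4,3): flips 1 -> legal
(4,4): no bracket -> illegal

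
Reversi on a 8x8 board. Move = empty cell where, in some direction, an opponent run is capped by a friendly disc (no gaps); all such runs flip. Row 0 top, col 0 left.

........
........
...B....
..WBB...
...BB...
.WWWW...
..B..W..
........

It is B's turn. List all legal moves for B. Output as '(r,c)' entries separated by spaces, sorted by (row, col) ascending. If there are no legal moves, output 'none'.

Answer: (2,1) (3,1) (4,0) (4,1) (4,2) (6,1) (6,3) (6,4) (7,6)

Derivation:
(2,1): flips 1 -> legal
(2,2): no bracket -> illegal
(3,1): flips 1 -> legal
(4,0): flips 1 -> legal
(4,1): flips 1 -> legal
(4,2): flips 1 -> legal
(4,5): no bracket -> illegal
(5,0): no bracket -> illegal
(5,5): no bracket -> illegal
(5,6): no bracket -> illegal
(6,0): no bracket -> illegal
(6,1): flips 1 -> legal
(6,3): flips 1 -> legal
(6,4): flips 1 -> legal
(6,6): no bracket -> illegal
(7,4): no bracket -> illegal
(7,5): no bracket -> illegal
(7,6): flips 2 -> legal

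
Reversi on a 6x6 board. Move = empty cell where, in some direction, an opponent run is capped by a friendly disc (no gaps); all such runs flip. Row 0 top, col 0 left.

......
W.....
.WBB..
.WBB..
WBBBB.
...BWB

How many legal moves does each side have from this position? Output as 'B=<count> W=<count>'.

Answer: B=3 W=6

Derivation:
-- B to move --
(0,0): no bracket -> illegal
(0,1): no bracket -> illegal
(1,1): flips 2 -> legal
(1,2): no bracket -> illegal
(2,0): flips 2 -> legal
(3,0): flips 1 -> legal
(4,5): no bracket -> illegal
(5,0): no bracket -> illegal
(5,1): no bracket -> illegal
B mobility = 3
-- W to move --
(1,1): no bracket -> illegal
(1,2): no bracket -> illegal
(1,3): flips 1 -> legal
(1,4): no bracket -> illegal
(2,4): flips 2 -> legal
(3,0): no bracket -> illegal
(3,4): flips 3 -> legal
(3,5): no bracket -> illegal
(4,5): flips 4 -> legal
(5,0): no bracket -> illegal
(5,1): flips 1 -> legal
(5,2): flips 1 -> legal
W mobility = 6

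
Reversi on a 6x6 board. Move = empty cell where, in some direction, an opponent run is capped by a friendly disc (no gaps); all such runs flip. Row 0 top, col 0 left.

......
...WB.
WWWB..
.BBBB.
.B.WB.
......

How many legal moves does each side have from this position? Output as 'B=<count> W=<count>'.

Answer: B=9 W=8

Derivation:
-- B to move --
(0,2): no bracket -> illegal
(0,3): flips 1 -> legal
(0,4): flips 2 -> legal
(1,0): flips 1 -> legal
(1,1): flips 2 -> legal
(1,2): flips 2 -> legal
(2,4): no bracket -> illegal
(3,0): no bracket -> illegal
(4,2): flips 1 -> legal
(5,2): flips 1 -> legal
(5,3): flips 1 -> legal
(5,4): flips 1 -> legal
B mobility = 9
-- W to move --
(0,3): no bracket -> illegal
(0,4): no bracket -> illegal
(0,5): no bracket -> illegal
(1,2): no bracket -> illegal
(1,5): flips 1 -> legal
(2,4): flips 1 -> legal
(2,5): flips 1 -> legal
(3,0): no bracket -> illegal
(3,5): no bracket -> illegal
(4,0): flips 1 -> legal
(4,2): flips 2 -> legal
(4,5): flips 1 -> legal
(5,0): no bracket -> illegal
(5,1): flips 2 -> legal
(5,2): no bracket -> illegal
(5,3): no bracket -> illegal
(5,4): no bracket -> illegal
(5,5): flips 2 -> legal
W mobility = 8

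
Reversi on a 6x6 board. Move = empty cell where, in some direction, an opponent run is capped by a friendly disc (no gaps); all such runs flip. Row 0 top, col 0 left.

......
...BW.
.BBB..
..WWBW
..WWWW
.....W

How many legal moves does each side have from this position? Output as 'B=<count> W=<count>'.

-- B to move --
(0,3): no bracket -> illegal
(0,4): no bracket -> illegal
(0,5): flips 1 -> legal
(1,5): flips 1 -> legal
(2,4): no bracket -> illegal
(2,5): no bracket -> illegal
(3,1): flips 2 -> legal
(4,1): flips 1 -> legal
(5,1): no bracket -> illegal
(5,2): flips 3 -> legal
(5,3): flips 2 -> legal
(5,4): flips 3 -> legal
B mobility = 7
-- W to move --
(0,2): no bracket -> illegal
(0,3): flips 2 -> legal
(0,4): no bracket -> illegal
(1,0): flips 1 -> legal
(1,1): flips 1 -> legal
(1,2): flips 4 -> legal
(2,0): no bracket -> illegal
(2,4): flips 1 -> legal
(2,5): flips 1 -> legal
(3,0): no bracket -> illegal
(3,1): no bracket -> illegal
W mobility = 6

Answer: B=7 W=6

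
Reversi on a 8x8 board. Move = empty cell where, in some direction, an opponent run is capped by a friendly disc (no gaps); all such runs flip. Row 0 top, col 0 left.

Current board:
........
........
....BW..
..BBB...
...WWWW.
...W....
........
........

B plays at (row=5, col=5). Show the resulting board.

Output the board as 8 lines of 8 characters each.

Place B at (5,5); scan 8 dirs for brackets.
Dir NW: opp run (4,4) capped by B -> flip
Dir N: opp run (4,5), next='.' -> no flip
Dir NE: opp run (4,6), next='.' -> no flip
Dir W: first cell '.' (not opp) -> no flip
Dir E: first cell '.' (not opp) -> no flip
Dir SW: first cell '.' (not opp) -> no flip
Dir S: first cell '.' (not opp) -> no flip
Dir SE: first cell '.' (not opp) -> no flip
All flips: (4,4)

Answer: ........
........
....BW..
..BBB...
...WBWW.
...W.B..
........
........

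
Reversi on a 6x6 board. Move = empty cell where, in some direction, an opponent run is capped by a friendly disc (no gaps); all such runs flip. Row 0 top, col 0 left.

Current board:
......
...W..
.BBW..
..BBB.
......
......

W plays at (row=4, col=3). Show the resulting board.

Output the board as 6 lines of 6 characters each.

Place W at (4,3); scan 8 dirs for brackets.
Dir NW: opp run (3,2) (2,1), next='.' -> no flip
Dir N: opp run (3,3) capped by W -> flip
Dir NE: opp run (3,4), next='.' -> no flip
Dir W: first cell '.' (not opp) -> no flip
Dir E: first cell '.' (not opp) -> no flip
Dir SW: first cell '.' (not opp) -> no flip
Dir S: first cell '.' (not opp) -> no flip
Dir SE: first cell '.' (not opp) -> no flip
All flips: (3,3)

Answer: ......
...W..
.BBW..
..BWB.
...W..
......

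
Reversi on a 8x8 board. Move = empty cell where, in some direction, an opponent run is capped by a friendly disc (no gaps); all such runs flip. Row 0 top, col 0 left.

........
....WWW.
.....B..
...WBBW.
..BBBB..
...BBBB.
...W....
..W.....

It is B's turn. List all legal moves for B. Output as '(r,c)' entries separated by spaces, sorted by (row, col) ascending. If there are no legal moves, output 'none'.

Answer: (0,3) (0,5) (0,7) (2,2) (2,3) (2,4) (2,7) (3,2) (3,7) (4,7) (7,3)

Derivation:
(0,3): flips 1 -> legal
(0,4): no bracket -> illegal
(0,5): flips 1 -> legal
(0,6): no bracket -> illegal
(0,7): flips 1 -> legal
(1,3): no bracket -> illegal
(1,7): no bracket -> illegal
(2,2): flips 1 -> legal
(2,3): flips 1 -> legal
(2,4): flips 1 -> legal
(2,6): no bracket -> illegal
(2,7): flips 1 -> legal
(3,2): flips 1 -> legal
(3,7): flips 1 -> legal
(4,6): no bracket -> illegal
(4,7): flips 1 -> legal
(5,2): no bracket -> illegal
(6,1): no bracket -> illegal
(6,2): no bracket -> illegal
(6,4): no bracket -> illegal
(7,1): no bracket -> illegal
(7,3): flips 1 -> legal
(7,4): no bracket -> illegal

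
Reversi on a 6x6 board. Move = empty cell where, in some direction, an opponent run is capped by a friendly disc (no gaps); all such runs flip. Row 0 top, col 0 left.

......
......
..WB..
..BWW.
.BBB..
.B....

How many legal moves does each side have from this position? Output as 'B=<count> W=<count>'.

-- B to move --
(1,1): no bracket -> illegal
(1,2): flips 1 -> legal
(1,3): no bracket -> illegal
(2,1): flips 1 -> legal
(2,4): flips 1 -> legal
(2,5): flips 1 -> legal
(3,1): no bracket -> illegal
(3,5): flips 2 -> legal
(4,4): no bracket -> illegal
(4,5): flips 1 -> legal
B mobility = 6
-- W to move --
(1,2): flips 1 -> legal
(1,3): flips 1 -> legal
(1,4): no bracket -> illegal
(2,1): no bracket -> illegal
(2,4): flips 1 -> legal
(3,0): no bracket -> illegal
(3,1): flips 1 -> legal
(4,0): no bracket -> illegal
(4,4): no bracket -> illegal
(5,0): no bracket -> illegal
(5,2): flips 3 -> legal
(5,3): flips 1 -> legal
(5,4): no bracket -> illegal
W mobility = 6

Answer: B=6 W=6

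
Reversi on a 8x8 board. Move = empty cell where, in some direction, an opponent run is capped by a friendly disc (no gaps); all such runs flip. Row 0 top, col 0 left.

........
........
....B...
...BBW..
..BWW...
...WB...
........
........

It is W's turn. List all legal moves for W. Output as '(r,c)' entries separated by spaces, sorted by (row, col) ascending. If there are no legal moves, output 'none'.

(1,3): flips 1 -> legal
(1,4): flips 2 -> legal
(1,5): no bracket -> illegal
(2,2): flips 1 -> legal
(2,3): flips 1 -> legal
(2,5): flips 1 -> legal
(3,1): flips 1 -> legal
(3,2): flips 2 -> legal
(4,1): flips 1 -> legal
(4,5): no bracket -> illegal
(5,1): no bracket -> illegal
(5,2): no bracket -> illegal
(5,5): flips 1 -> legal
(6,3): no bracket -> illegal
(6,4): flips 1 -> legal
(6,5): flips 1 -> legal

Answer: (1,3) (1,4) (2,2) (2,3) (2,5) (3,1) (3,2) (4,1) (5,5) (6,4) (6,5)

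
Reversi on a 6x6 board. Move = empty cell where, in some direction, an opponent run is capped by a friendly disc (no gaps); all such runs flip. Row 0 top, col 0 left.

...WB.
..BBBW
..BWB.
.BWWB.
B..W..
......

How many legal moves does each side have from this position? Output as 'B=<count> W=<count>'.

-- B to move --
(0,2): flips 1 -> legal
(0,5): no bracket -> illegal
(2,1): no bracket -> illegal
(2,5): no bracket -> illegal
(4,1): flips 2 -> legal
(4,2): flips 2 -> legal
(4,4): flips 1 -> legal
(5,2): flips 1 -> legal
(5,3): flips 3 -> legal
(5,4): no bracket -> illegal
B mobility = 6
-- W to move --
(0,1): flips 1 -> legal
(0,2): flips 2 -> legal
(0,5): flips 2 -> legal
(1,1): flips 4 -> legal
(2,0): no bracket -> illegal
(2,1): flips 2 -> legal
(2,5): flips 3 -> legal
(3,0): flips 1 -> legal
(3,5): flips 1 -> legal
(4,1): no bracket -> illegal
(4,2): no bracket -> illegal
(4,4): no bracket -> illegal
(4,5): flips 1 -> legal
(5,0): no bracket -> illegal
(5,1): no bracket -> illegal
W mobility = 9

Answer: B=6 W=9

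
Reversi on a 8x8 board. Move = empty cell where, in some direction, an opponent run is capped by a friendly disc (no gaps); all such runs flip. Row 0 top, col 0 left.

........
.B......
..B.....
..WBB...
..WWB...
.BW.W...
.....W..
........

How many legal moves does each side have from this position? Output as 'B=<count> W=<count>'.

-- B to move --
(2,1): no bracket -> illegal
(2,3): no bracket -> illegal
(3,1): flips 1 -> legal
(4,1): flips 2 -> legal
(4,5): no bracket -> illegal
(5,3): flips 2 -> legal
(5,5): no bracket -> illegal
(5,6): no bracket -> illegal
(6,1): flips 2 -> legal
(6,2): flips 3 -> legal
(6,3): no bracket -> illegal
(6,4): flips 1 -> legal
(6,6): no bracket -> illegal
(7,4): no bracket -> illegal
(7,5): no bracket -> illegal
(7,6): no bracket -> illegal
B mobility = 6
-- W to move --
(0,0): no bracket -> illegal
(0,1): no bracket -> illegal
(0,2): no bracket -> illegal
(1,0): no bracket -> illegal
(1,2): flips 1 -> legal
(1,3): no bracket -> illegal
(2,0): no bracket -> illegal
(2,1): no bracket -> illegal
(2,3): flips 1 -> legal
(2,4): flips 3 -> legal
(2,5): flips 1 -> legal
(3,1): no bracket -> illegal
(3,5): flips 2 -> legal
(4,0): no bracket -> illegal
(4,1): no bracket -> illegal
(4,5): flips 1 -> legal
(5,0): flips 1 -> legal
(5,3): no bracket -> illegal
(5,5): no bracket -> illegal
(6,0): flips 1 -> legal
(6,1): no bracket -> illegal
(6,2): no bracket -> illegal
W mobility = 8

Answer: B=6 W=8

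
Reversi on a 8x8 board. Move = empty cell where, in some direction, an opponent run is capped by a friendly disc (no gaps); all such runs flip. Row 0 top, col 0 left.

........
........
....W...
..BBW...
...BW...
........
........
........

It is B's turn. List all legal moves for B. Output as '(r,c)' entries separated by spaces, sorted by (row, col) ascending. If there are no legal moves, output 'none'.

Answer: (1,5) (2,5) (3,5) (4,5) (5,5)

Derivation:
(1,3): no bracket -> illegal
(1,4): no bracket -> illegal
(1,5): flips 1 -> legal
(2,3): no bracket -> illegal
(2,5): flips 1 -> legal
(3,5): flips 1 -> legal
(4,5): flips 1 -> legal
(5,3): no bracket -> illegal
(5,4): no bracket -> illegal
(5,5): flips 1 -> legal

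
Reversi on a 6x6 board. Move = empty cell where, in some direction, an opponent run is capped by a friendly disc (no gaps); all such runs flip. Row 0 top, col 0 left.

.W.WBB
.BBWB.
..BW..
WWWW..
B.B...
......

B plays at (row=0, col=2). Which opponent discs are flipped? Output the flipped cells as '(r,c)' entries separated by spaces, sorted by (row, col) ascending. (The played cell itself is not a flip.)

Dir NW: edge -> no flip
Dir N: edge -> no flip
Dir NE: edge -> no flip
Dir W: opp run (0,1), next='.' -> no flip
Dir E: opp run (0,3) capped by B -> flip
Dir SW: first cell 'B' (not opp) -> no flip
Dir S: first cell 'B' (not opp) -> no flip
Dir SE: opp run (1,3), next='.' -> no flip

Answer: (0,3)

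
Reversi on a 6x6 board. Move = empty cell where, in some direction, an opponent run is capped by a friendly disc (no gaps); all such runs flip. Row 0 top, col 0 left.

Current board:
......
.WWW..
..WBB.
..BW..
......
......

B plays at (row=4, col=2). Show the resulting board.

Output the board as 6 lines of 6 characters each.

Place B at (4,2); scan 8 dirs for brackets.
Dir NW: first cell '.' (not opp) -> no flip
Dir N: first cell 'B' (not opp) -> no flip
Dir NE: opp run (3,3) capped by B -> flip
Dir W: first cell '.' (not opp) -> no flip
Dir E: first cell '.' (not opp) -> no flip
Dir SW: first cell '.' (not opp) -> no flip
Dir S: first cell '.' (not opp) -> no flip
Dir SE: first cell '.' (not opp) -> no flip
All flips: (3,3)

Answer: ......
.WWW..
..WBB.
..BB..
..B...
......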